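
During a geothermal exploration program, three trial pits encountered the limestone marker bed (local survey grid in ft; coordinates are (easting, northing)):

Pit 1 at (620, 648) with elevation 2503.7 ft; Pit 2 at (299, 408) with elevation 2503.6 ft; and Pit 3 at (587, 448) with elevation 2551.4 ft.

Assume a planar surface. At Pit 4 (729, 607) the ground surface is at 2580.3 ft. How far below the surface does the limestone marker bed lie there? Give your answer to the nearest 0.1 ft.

43.2 ft

Let the plane be z = a·E + b·N + c.
Pit 2−Pit 1: −321a − 240b = −0.1;  Pit 3−Pit 1: −33a − 200b = 47.7.
Solving gives a = 0.20377, b = −0.27212.
Then c = 2503.7 − a·620 − b·648 = 2553.70.
At (729, 607): z_contact = 148.55 − 165.18 + 2553.70 = 2537.07 ft.
Depth below ground = 2580.3 − 2537.07 = 43.2 ft.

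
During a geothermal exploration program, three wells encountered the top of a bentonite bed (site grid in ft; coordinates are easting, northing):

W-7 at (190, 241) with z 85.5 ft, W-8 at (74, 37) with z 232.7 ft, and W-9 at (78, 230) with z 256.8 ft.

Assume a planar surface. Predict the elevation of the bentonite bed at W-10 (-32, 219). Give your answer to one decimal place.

425.0 ft

Two edge vectors: W-7→W-8 = (-116, -204, 147.2), W-7→W-9 = (-112, -11, 171.3).
Normal n = (W-7→W-8) × (W-7→W-9) = (-33326, 3384.4, -21572).
So ∂z/∂easting = −n_x/n_z = −1.54487 and ∂z/∂northing = −n_y/n_z = 0.15689.
Intercept c from W-7: 85.5 + 293.53 − 37.81 = 341.22.
At (-32, 219): z = 49.4 + 34.4 + 341.22 = 425.0 ft.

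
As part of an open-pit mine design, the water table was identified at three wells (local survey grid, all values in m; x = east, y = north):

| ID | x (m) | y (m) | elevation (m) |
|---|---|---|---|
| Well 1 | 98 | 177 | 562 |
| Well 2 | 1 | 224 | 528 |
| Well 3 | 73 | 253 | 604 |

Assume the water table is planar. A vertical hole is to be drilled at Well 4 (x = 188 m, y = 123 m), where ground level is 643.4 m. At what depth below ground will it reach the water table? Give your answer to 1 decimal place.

58.1 m

Let the plane be z = a·x + b·y + c.
Well 2−Well 1: −97a + 47b = −34;  Well 3−Well 1: −25a + 76b = 42.
Solving gives a = 0.73552, b = 0.79458.
Then c = 562 − a·98 − b·177 = 349.28.
At (188, 123): z_contact = 138.28 + 97.73 + 349.28 = 585.29 m.
Depth below ground = 643.4 − 585.29 = 58.1 m.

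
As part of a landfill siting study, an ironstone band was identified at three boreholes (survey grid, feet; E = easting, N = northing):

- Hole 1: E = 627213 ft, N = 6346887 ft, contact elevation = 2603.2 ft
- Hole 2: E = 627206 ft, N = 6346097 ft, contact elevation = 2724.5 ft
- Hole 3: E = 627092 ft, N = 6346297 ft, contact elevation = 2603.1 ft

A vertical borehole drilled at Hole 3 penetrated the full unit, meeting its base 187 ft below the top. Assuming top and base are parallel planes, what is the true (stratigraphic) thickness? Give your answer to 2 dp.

146.05 ft

Two edge vectors: Hole 1→Hole 2 = (-7, -790, 121.3), Hole 1→Hole 3 = (-121, -590, -0.1).
Normal n = (Hole 1→Hole 2) × (Hole 1→Hole 3) = (71646, -14678, -91460).
So ∂z/∂E = −n_x/n_z = 0.78336 and ∂z/∂N = −n_y/n_z = −0.16049.
|∇z| = √(a²+b²) = 0.79963, so dip δ = arctan(0.79963) = 38.65°.
True thickness = vertical thickness × cos δ = 187 × cos 38.65° = 146.05 ft.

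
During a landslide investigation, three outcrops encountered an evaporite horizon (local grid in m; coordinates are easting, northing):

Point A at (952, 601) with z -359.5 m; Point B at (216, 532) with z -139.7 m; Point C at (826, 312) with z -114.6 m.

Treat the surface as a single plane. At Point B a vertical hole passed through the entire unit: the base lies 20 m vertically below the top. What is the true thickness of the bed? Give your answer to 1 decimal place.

Two edge vectors: Point A→Point B = (-736, -69, 219.8), Point A→Point C = (-126, -289, 244.9).
Normal n = (Point A→Point B) × (Point A→Point C) = (46624.1, 152551.6, 204010).
So ∂z/∂easting = −n_x/n_z = −0.22854 and ∂z/∂northing = −n_y/n_z = −0.74777.
|∇z| = √(a²+b²) = 0.78191, so dip δ = arctan(0.78191) = 38.02°.
True thickness = vertical thickness × cos δ = 20 × cos 38.02° = 15.8 m.

15.8 m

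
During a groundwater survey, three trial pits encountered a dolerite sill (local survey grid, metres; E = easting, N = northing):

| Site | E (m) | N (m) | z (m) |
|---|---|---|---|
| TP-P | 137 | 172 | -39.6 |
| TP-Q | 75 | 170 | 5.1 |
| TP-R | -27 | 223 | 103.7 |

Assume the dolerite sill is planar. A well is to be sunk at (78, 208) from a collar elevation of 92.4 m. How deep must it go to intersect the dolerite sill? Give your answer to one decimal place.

Two edge vectors: TP-P→TP-Q = (-62, -2, 44.7), TP-P→TP-R = (-164, 51, 143.3).
Normal n = (TP-P→TP-Q) × (TP-P→TP-R) = (-2566.3, 1553.8, -3490).
So ∂z/∂E = −n_x/n_z = −0.73533 and ∂z/∂N = −n_y/n_z = 0.44521.
Intercept c from TP-P: -39.6 + 100.74 − 76.58 = −15.44.
At (78, 208): z_contact = −57.36 + 92.60 − 15.44 = 19.81 m.
Depth below ground = 92.4 − 19.81 = 72.6 m.

72.6 m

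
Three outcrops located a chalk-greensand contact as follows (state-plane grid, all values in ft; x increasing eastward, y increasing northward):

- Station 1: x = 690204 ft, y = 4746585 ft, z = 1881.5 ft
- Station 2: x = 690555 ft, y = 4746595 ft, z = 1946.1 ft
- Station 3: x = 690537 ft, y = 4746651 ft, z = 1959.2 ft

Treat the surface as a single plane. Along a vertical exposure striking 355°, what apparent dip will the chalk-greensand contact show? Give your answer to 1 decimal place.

Two edge vectors: Station 1→Station 2 = (351, 10, 64.6), Station 1→Station 3 = (333, 66, 77.7).
Normal n = (Station 1→Station 2) × (Station 1→Station 3) = (-3486.6, -5760.9, 19836).
So ∂z/∂x = −n_x/n_z = 0.17577 and ∂z/∂y = −n_y/n_z = 0.29043.
Unit vector along 355° is (sin 355°, cos 355°) = (-0.0872, 0.9962).
Slope in that direction = a·(-0.0872) + b·(0.9962) = 0.27400.
Apparent dip = arctan|0.27400| = 15.3° (true dip is 18.8°, so apparent ≤ true as expected).

15.3°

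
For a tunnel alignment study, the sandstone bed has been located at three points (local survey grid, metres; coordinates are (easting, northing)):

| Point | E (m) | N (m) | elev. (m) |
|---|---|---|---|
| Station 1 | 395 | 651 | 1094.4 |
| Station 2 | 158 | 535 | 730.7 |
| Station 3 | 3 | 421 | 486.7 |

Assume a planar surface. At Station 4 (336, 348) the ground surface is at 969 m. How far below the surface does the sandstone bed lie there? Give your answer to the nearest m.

Let the plane be z = a·E + b·N + c.
Station 2−Station 1: −237a − 116b = −363.7;  Station 3−Station 1: −392a − 230b = −607.7.
Solving gives a = 1.45583, b = 0.16093.
Then c = 1094.4 − a·395 − b·651 = 414.58.
At (336, 348): z_contact = 489.2 + 56.0 + 414.58 = 959.7 m.
Depth below ground = 969 − 959.7 = 9 m.

9 m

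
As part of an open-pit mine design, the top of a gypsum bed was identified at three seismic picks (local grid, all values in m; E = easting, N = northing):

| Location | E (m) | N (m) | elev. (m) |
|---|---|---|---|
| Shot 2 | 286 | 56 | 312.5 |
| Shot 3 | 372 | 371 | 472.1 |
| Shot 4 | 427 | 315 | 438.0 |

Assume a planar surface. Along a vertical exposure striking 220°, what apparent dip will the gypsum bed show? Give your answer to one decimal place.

19.4°

Let the plane be z = a·E + b·N + c.
Shot 3−Shot 2: 86a + 315b = 159.6;  Shot 4−Shot 2: 141a + 259b = 125.5.
Solving gives a = −0.08147, b = 0.52891.
Unit vector along 220° is (sin 220°, cos 220°) = (-0.6428, -0.7660).
Slope in that direction = a·(-0.6428) + b·(-0.7660) = −0.35280.
Apparent dip = arctan|0.35280| = 19.4° (true dip is 28.2°, so apparent ≤ true as expected).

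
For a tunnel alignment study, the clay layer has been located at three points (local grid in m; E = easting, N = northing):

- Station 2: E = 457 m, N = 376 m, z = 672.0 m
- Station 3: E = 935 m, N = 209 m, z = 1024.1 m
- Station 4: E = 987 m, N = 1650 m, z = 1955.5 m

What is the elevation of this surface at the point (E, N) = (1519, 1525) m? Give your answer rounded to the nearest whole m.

2385 m

Let the plane be z = a·E + b·N + c.
Station 3−Station 2: 478a − 167b = 352.1;  Station 4−Station 2: 530a + 1274b = 1283.5.
Solving gives a = 0.95045, b = 0.61206.
Then c = 672 − a·457 − b·376 = 7.51.
At (1519, 1525): z = 1443.7 + 933.4 + 7.51 = 2384.6 m.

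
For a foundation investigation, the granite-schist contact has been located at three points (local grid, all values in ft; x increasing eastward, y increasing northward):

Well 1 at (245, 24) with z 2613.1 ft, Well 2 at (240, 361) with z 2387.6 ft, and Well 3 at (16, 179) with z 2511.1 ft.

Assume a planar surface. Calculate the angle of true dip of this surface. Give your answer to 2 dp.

33.79°

Let the plane be z = a·x + b·y + c.
Well 2−Well 1: −5a + 337b = −225.5;  Well 3−Well 1: −229a + 155b = −102.
Solving gives a = −0.00757, b = −0.66925.
Gradient magnitude |∇z| = √(a² + b²) = √(0.00006 + 0.44790) = 0.66929.
True dip = arctan(0.66929) = 33.79°, dipping toward N (azimuth ≈ 001°).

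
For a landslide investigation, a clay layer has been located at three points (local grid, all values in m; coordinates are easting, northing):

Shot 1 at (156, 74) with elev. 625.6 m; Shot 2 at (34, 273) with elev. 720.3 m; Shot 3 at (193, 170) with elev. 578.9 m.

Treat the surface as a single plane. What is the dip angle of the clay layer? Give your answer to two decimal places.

44.15°

Let the plane be z = a·easting + b·northing + c.
Shot 2−Shot 1: −122a + 199b = 94.7;  Shot 3−Shot 1: 37a + 96b = −46.7.
Solving gives a = −0.96380, b = −0.11499.
Gradient magnitude |∇z| = √(a² + b²) = √(0.92891 + 0.01322) = 0.97064.
True dip = arctan(0.97064) = 44.15°, dipping toward E (azimuth ≈ 083°).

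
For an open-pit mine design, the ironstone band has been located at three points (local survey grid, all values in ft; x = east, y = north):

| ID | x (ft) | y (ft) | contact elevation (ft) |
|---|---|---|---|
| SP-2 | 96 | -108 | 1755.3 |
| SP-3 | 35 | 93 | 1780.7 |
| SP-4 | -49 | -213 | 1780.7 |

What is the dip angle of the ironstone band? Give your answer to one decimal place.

Two edge vectors: SP-2→SP-3 = (-61, 201, 25.4), SP-2→SP-4 = (-145, -105, 25.4).
Normal n = (SP-2→SP-3) × (SP-2→SP-4) = (7772.4, -2133.6, 35550).
So ∂z/∂x = −n_x/n_z = −0.21863 and ∂z/∂y = −n_y/n_z = 0.06002.
Gradient magnitude |∇z| = √(a² + b²) = √(0.04780 + 0.00360) = 0.22672.
True dip = arctan(0.22672) = 12.8°, dipping toward ESE (azimuth ≈ 105°).

12.8°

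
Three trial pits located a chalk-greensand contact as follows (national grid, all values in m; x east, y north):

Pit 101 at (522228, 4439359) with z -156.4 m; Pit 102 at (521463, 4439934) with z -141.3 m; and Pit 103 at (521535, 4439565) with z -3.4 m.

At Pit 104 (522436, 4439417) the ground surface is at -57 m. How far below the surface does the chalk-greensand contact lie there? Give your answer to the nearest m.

Two edge vectors: Pit 101→Pit 102 = (-765, 575, 15.1), Pit 101→Pit 103 = (-693, 206, 153).
Normal n = (Pit 101→Pit 102) × (Pit 101→Pit 103) = (84864.4, 106580.7, 240885).
So ∂z/∂x = −n_x/n_z = −0.35230255 and ∂z/∂y = −n_y/n_z = −0.44245470.
Intercept c from Pit 101: -156.4 + 183982.26 + 1964215.25 = 2148041.10.
At (522436, 4439417): z_contact = −184055.5 − 1964240.9 + 2148041.10 = -255.3 m.
Depth below ground = -57 − (-255.3) = 198 m.

198 m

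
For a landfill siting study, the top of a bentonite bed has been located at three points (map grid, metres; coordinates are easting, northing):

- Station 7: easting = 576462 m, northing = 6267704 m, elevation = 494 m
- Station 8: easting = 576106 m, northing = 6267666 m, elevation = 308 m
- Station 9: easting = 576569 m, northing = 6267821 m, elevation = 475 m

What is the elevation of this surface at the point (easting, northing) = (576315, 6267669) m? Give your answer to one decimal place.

Let the plane be z = a·easting + b·northing + c.
Station 8−Station 7: −356a − 38b = −186;  Station 9−Station 7: 107a + 117b = −19.
Solving gives a = 0.598201458, b = −0.709466291.
Then c = 494 − a·576462 − b·6267704 = 4102378.30.
At (576315, 6267669): z = 344752.5 − 4446699.9 + 4102378.30 = 430.9 m.

430.9 m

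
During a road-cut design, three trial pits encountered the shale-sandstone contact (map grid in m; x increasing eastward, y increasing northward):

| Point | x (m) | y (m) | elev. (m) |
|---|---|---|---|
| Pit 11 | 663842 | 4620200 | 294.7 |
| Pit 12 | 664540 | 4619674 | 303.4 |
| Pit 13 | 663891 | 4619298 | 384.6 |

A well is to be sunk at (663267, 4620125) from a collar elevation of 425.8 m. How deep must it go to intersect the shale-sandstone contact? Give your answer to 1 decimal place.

Two edge vectors: Pit 11→Pit 12 = (698, -526, 8.7), Pit 11→Pit 13 = (49, -902, 89.9).
Normal n = (Pit 11→Pit 12) × (Pit 11→Pit 13) = (-39440, -62323.9, -603822).
So ∂z/∂x = −n_x/n_z = −0.065317262 and ∂z/∂y = −n_y/n_z = −0.103215683.
Intercept c from Pit 11: 294.7 + 43360.34 + 476877.10 = 520532.14.
At (663267, 4620125): z_contact = −43322.78 − 476869.36 + 520532.14 = 340.00 m.
Depth below ground = 425.8 − 340.00 = 85.8 m.

85.8 m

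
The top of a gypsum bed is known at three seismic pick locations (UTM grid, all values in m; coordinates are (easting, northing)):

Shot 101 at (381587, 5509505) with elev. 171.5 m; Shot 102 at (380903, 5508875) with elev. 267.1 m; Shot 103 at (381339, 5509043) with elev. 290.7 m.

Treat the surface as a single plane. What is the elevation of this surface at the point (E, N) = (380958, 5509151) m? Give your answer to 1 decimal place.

177.9 m

Two edge vectors: Shot 101→Shot 102 = (-684, -630, 95.6), Shot 101→Shot 103 = (-248, -462, 119.2).
Normal n = (Shot 101→Shot 102) × (Shot 101→Shot 103) = (-30928.8, 57824, 159768).
So ∂z/∂E = −n_x/n_z = 0.193585699 and ∂z/∂N = −n_y/n_z = −0.361924791.
Intercept c from Shot 101: 171.5 − 73869.79 + 1994026.45 = 1920328.16.
At (380958, 5509151): z = 73748.0 − 1993898.3 + 1920328.16 = 177.9 m.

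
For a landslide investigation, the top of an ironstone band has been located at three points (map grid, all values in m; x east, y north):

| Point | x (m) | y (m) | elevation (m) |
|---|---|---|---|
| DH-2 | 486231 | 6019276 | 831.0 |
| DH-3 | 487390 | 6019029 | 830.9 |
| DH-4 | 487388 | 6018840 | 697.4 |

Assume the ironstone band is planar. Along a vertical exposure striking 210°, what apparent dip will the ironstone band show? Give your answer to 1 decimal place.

34.4°

Let the plane be z = a·x + b·y + c.
DH-3−DH-2: 1159a − 247b = −0.1;  DH-4−DH-2: 1157a − 436b = −133.6.
Solving gives a = 0.15011, b = 0.70476.
Unit vector along 210° is (sin 210°, cos 210°) = (-0.5000, -0.8660).
Slope in that direction = a·(-0.5000) + b·(-0.8660) = −0.68540.
Apparent dip = arctan|0.68540| = 34.4° (true dip is 35.8°, so apparent ≤ true as expected).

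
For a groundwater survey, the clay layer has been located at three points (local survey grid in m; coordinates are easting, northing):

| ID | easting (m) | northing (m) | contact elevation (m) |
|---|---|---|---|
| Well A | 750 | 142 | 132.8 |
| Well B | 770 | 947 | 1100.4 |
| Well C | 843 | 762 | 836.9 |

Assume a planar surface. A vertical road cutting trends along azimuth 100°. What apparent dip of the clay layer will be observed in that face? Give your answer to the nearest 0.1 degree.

Two edge vectors: Well A→Well B = (20, 805, 967.6), Well A→Well C = (93, 620, 704.1).
Normal n = (Well A→Well B) × (Well A→Well C) = (-33111.5, 75904.8, -62465).
So ∂z/∂easting = −n_x/n_z = −0.53008 and ∂z/∂northing = −n_y/n_z = 1.21516.
Unit vector along 100° is (sin 100°, cos 100°) = (0.9848, -0.1736).
Slope in that direction = a·(0.9848) + b·(-0.1736) = −0.73304.
Apparent dip = arctan|0.73304| = 36.2° (true dip is 53.0°, so apparent ≤ true as expected).

36.2°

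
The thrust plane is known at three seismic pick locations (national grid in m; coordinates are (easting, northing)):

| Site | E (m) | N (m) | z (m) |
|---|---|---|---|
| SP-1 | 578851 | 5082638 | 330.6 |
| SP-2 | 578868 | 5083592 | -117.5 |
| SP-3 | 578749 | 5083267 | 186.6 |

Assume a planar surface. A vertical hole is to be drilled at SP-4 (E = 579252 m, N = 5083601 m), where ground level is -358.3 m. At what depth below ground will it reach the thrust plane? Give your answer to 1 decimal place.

276.9 m

Two edge vectors: SP-1→SP-2 = (17, 954, -448.1), SP-1→SP-3 = (-102, 629, -144).
Normal n = (SP-1→SP-2) × (SP-1→SP-3) = (144478.9, 48154.2, 108001).
So ∂z/∂E = −n_x/n_z = −1.337755206 and ∂z/∂N = −n_y/n_z = −0.445868094.
Intercept c from SP-1: 330.6 + 774360.94 + 2266186.12 = 3040877.66.
At (579252, 5083601): z_contact = −774897.38 − 2266615.49 + 3040877.66 = -635.21 m.
Depth below ground = -358.3 − (-635.21) = 276.9 m.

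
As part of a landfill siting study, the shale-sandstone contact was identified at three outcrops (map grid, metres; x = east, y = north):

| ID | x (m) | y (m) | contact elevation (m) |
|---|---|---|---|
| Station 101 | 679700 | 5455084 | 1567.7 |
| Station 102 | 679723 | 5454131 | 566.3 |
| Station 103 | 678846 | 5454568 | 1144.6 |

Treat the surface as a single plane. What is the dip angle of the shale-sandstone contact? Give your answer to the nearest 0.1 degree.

46.6°

Let the plane be z = a·x + b·y + c.
Station 102−Station 101: 23a − 953b = −1001.4;  Station 103−Station 101: −854a − 516b = −423.1.
Solving gives a = −0.13746, b = 1.04747.
Gradient magnitude |∇z| = √(a² + b²) = √(0.01890 + 1.09719) = 1.05645.
True dip = arctan(1.05645) = 46.6°, dipping toward S (azimuth ≈ 173°).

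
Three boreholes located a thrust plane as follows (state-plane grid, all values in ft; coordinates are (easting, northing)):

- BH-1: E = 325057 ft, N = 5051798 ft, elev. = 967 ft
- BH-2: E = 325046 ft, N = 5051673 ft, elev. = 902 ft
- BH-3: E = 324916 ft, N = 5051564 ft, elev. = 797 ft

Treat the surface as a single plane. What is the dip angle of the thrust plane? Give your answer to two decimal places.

32.18°

Two edge vectors: BH-1→BH-2 = (-11, -125, -65), BH-1→BH-3 = (-141, -234, -170).
Normal n = (BH-1→BH-2) × (BH-1→BH-3) = (6040, 7295, -15051).
So ∂z/∂E = −n_x/n_z = 0.40130 and ∂z/∂N = −n_y/n_z = 0.48469.
Gradient magnitude |∇z| = √(a² + b²) = √(0.16104 + 0.23492) = 0.62926.
True dip = arctan(0.62926) = 32.18°, dipping toward SW (azimuth ≈ 220°).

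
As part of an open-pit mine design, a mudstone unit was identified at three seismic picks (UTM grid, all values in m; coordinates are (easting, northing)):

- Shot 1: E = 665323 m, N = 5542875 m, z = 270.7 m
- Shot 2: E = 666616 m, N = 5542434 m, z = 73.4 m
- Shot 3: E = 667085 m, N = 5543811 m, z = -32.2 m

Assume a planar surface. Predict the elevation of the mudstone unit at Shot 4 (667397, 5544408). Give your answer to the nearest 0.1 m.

-95.4 m

Two edge vectors: Shot 1→Shot 2 = (1293, -441, -197.3), Shot 1→Shot 3 = (1762, 936, -302.9).
Normal n = (Shot 1→Shot 2) × (Shot 1→Shot 3) = (318251.7, 44007.1, 1987290).
So ∂z/∂E = −n_x/n_z = −0.160143562 and ∂z/∂N = −n_y/n_z = −0.022144277.
Intercept c from Shot 1: 270.7 + 106547.20 + 122742.96 = 229560.85.
At (667397, 5544408): z = −106879.3 − 122776.9 + 229560.85 = -95.4 m.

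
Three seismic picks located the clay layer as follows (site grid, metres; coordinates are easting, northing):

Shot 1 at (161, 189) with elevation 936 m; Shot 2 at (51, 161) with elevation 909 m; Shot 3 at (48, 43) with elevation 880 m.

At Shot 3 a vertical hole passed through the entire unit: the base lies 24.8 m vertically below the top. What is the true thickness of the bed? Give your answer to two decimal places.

23.73 m

Let the plane be z = a·easting + b·northing + c.
Shot 2−Shot 1: −110a − 28b = −27;  Shot 3−Shot 1: −113a − 146b = −56.
Solving gives a = 0.18409, b = 0.24108.
|∇z| = √(a²+b²) = 0.30333, so dip δ = arctan(0.30333) = 16.87°.
True thickness = vertical thickness × cos δ = 24.8 × cos 16.87° = 23.73 m.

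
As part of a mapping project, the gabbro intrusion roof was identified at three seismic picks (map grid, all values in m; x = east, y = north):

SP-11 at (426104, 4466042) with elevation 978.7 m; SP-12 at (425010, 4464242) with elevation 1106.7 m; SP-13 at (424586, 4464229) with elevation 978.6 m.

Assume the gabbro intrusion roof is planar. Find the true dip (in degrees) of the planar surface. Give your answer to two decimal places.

22.02°

Two edge vectors: SP-11→SP-12 = (-1094, -1800, 128), SP-11→SP-13 = (-1518, -1813, -0.1).
Normal n = (SP-11→SP-12) × (SP-11→SP-13) = (232244, -194413.4, -748978).
So ∂z/∂x = −n_x/n_z = 0.31008 and ∂z/∂y = −n_y/n_z = −0.25957.
Gradient magnitude |∇z| = √(a² + b²) = √(0.09615 + 0.06738) = 0.40439.
True dip = arctan(0.40439) = 22.02°, dipping toward NW (azimuth ≈ 310°).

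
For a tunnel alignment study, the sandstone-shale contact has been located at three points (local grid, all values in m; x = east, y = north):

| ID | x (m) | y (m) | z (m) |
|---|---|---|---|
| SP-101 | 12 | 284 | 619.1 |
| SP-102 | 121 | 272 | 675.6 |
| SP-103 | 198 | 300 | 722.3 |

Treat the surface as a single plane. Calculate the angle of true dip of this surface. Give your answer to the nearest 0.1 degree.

29.7°

Let the plane be z = a·x + b·y + c.
SP-102−SP-101: 109a − 12b = 56.5;  SP-103−SP-101: 186a + 16b = 103.2.
Solving gives a = 0.53883, b = 0.18607.
Gradient magnitude |∇z| = √(a² + b²) = √(0.29034 + 0.03462) = 0.57005.
True dip = arctan(0.57005) = 29.7°, dipping toward WSW (azimuth ≈ 251°).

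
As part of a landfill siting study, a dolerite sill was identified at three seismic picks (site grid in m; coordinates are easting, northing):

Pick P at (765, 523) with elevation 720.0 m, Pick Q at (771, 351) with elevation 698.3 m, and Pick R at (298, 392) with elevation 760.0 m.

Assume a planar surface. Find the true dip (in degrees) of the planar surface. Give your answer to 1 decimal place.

Let the plane be z = a·easting + b·northing + c.
Pick Q−Pick P: 6a − 172b = −21.7;  Pick R−Pick P: −467a − 131b = 40.
Solving gives a = −0.11987, b = 0.12198.
Gradient magnitude |∇z| = √(a² + b²) = √(0.01437 + 0.01488) = 0.17102.
True dip = arctan(0.17102) = 9.7°, dipping toward SE (azimuth ≈ 136°).

9.7°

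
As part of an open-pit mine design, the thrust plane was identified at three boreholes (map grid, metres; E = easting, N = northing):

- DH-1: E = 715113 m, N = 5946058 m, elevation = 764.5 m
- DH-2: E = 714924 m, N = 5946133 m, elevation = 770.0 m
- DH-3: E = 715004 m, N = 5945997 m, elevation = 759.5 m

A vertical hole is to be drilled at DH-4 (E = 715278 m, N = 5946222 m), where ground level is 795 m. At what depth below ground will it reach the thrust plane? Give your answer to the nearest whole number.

Let the plane be z = a·E + b·N + c.
DH-2−DH-1: −189a + 75b = 5.5;  DH-3−DH-1: −109a − 61b = −5.
Solving gives a = 0.00200467, b = 0.07838510.
Then c = 764.5 − a·715113 − b·5946058 = −466751.41.
At (715278, 5946222): z_contact = 1433.9 + 466095.2 − 466751.41 = 777.7 m.
Depth below ground = 795 − 777.7 = 17 m.

17 m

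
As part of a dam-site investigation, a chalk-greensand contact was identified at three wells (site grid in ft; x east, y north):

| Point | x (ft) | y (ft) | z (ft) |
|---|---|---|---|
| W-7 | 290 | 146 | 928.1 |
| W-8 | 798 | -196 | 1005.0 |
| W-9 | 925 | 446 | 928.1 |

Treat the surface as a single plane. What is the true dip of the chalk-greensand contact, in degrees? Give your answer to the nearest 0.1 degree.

8.3°

Let the plane be z = a·x + b·y + c.
W-8−W-7: 508a − 342b = 76.9;  W-9−W-7: 635a + 300b = 0.
Solving gives a = 0.06242, b = −0.13213.
Gradient magnitude |∇z| = √(a² + b²) = √(0.00390 + 0.01746) = 0.14613.
True dip = arctan(0.14613) = 8.3°, dipping toward NNW (azimuth ≈ 335°).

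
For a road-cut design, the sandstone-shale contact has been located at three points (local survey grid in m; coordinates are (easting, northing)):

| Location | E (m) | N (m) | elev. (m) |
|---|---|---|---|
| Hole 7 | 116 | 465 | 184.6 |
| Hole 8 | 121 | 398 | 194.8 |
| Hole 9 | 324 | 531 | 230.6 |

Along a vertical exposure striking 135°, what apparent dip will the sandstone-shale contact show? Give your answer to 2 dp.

Let the plane be z = a·E + b·N + c.
Hole 8−Hole 7: 5a − 67b = 10.2;  Hole 9−Hole 7: 208a + 66b = 46.
Solving gives a = 0.26323, b = −0.13259.
Unit vector along 135° is (sin 135°, cos 135°) = (0.7071, -0.7071).
Slope in that direction = a·(0.7071) + b·(-0.7071) = 0.27989.
Apparent dip = arctan|0.27989| = 15.64° (true dip is 16.4°, so apparent ≤ true as expected).

15.64°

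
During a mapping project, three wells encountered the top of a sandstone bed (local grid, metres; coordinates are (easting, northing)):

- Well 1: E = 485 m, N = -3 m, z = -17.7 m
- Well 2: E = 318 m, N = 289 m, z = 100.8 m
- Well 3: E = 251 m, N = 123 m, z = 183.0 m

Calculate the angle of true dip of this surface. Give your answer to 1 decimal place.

43.0°

Let the plane be z = a·E + b·N + c.
Well 2−Well 1: −167a + 292b = 118.5;  Well 3−Well 1: −234a + 126b = 200.7.
Solving gives a = −0.92360, b = −0.12240.
Gradient magnitude |∇z| = √(a² + b²) = √(0.85304 + 0.01498) = 0.93168.
True dip = arctan(0.93168) = 43.0°, dipping toward E (azimuth ≈ 082°).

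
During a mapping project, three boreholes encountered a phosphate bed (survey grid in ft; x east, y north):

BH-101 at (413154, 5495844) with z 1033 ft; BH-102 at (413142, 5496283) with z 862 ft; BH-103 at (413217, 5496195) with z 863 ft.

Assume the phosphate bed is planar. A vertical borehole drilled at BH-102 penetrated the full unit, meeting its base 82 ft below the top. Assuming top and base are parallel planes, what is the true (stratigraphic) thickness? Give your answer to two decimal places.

Let the plane be z = a·x + b·y + c.
BH-102−BH-101: −12a + 439b = −171;  BH-103−BH-101: 63a + 351b = −170.
Solving gives a = −0.45841, b = −0.40205.
|∇z| = √(a²+b²) = 0.60974, so dip δ = arctan(0.60974) = 31.37°.
True thickness = vertical thickness × cos δ = 82 × cos 31.37° = 70.01 ft.

70.01 ft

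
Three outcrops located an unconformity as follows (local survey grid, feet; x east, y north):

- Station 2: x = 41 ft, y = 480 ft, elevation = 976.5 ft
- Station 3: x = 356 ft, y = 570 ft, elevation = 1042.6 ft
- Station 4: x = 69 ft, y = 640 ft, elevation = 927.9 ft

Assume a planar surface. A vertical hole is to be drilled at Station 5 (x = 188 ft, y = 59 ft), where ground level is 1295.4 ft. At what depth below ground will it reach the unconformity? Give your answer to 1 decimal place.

Two edge vectors: Station 2→Station 3 = (315, 90, 66.1), Station 2→Station 4 = (28, 160, -48.6).
Normal n = (Station 2→Station 3) × (Station 2→Station 4) = (-14950, 17159.8, 47880).
So ∂z/∂x = −n_x/n_z = 0.31224 and ∂z/∂y = −n_y/n_z = −0.35839.
Intercept c from Station 2: 976.5 − 12.80 + 172.03 = 1135.73.
At (188, 59): z_contact = 58.70 − 21.15 + 1135.73 = 1173.28 ft.
Depth below ground = 1295.4 − 1173.28 = 122.1 ft.

122.1 ft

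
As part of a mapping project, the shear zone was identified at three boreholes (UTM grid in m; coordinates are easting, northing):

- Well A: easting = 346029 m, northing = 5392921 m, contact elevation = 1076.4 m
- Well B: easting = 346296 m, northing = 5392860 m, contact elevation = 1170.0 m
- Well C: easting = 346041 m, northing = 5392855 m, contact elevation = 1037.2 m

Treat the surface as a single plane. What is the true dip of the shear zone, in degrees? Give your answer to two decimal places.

Let the plane be z = a·easting + b·northing + c.
Well B−Well A: 267a − 61b = 93.6;  Well C−Well A: 12a − 66b = −39.2.
Solving gives a = 0.50733, b = 0.68618.
Gradient magnitude |∇z| = √(a² + b²) = √(0.25738 + 0.47084) = 0.85336.
True dip = arctan(0.85336) = 40.48°, dipping toward SW (azimuth ≈ 216°).

40.48°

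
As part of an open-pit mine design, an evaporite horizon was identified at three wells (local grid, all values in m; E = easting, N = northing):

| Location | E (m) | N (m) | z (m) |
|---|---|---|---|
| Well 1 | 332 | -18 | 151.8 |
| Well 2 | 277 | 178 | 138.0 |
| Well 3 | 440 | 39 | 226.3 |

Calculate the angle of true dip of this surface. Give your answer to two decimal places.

Two edge vectors: Well 1→Well 2 = (-55, 196, -13.8), Well 1→Well 3 = (108, 57, 74.5).
Normal n = (Well 1→Well 2) × (Well 1→Well 3) = (15388.6, 2607.1, -24303).
So ∂z/∂E = −n_x/n_z = 0.63320 and ∂z/∂N = −n_y/n_z = 0.10727.
Gradient magnitude |∇z| = √(a² + b²) = √(0.40094 + 0.01151) = 0.64222.
True dip = arctan(0.64222) = 32.71°, dipping toward W (azimuth ≈ 260°).

32.71°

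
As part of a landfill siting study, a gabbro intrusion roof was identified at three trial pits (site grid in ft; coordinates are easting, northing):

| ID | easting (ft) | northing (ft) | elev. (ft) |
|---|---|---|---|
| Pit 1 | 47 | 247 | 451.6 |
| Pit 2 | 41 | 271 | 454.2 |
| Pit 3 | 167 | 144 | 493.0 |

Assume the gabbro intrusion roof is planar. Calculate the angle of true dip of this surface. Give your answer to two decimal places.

31.39°

Two edge vectors: Pit 1→Pit 2 = (-6, 24, 2.6), Pit 1→Pit 3 = (120, -103, 41.4).
Normal n = (Pit 1→Pit 2) × (Pit 1→Pit 3) = (1261.4, 560.4, -2262).
So ∂z/∂easting = −n_x/n_z = 0.55765 and ∂z/∂northing = −n_y/n_z = 0.24775.
Gradient magnitude |∇z| = √(a² + b²) = √(0.31097 + 0.06138) = 0.61020.
True dip = arctan(0.61020) = 31.39°, dipping toward WSW (azimuth ≈ 246°).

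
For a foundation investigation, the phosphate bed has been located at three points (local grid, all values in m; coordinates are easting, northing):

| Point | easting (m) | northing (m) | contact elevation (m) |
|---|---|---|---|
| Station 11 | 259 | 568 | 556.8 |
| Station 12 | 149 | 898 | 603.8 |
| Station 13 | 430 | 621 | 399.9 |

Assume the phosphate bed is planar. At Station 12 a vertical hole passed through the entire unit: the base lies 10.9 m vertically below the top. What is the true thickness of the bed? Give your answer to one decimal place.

8.2 m

Two edge vectors: Station 11→Station 12 = (-110, 330, 47), Station 11→Station 13 = (171, 53, -156.9).
Normal n = (Station 11→Station 12) × (Station 11→Station 13) = (-54268, -9222, -62260).
So ∂z/∂easting = −n_x/n_z = −0.87164 and ∂z/∂northing = −n_y/n_z = −0.14812.
|∇z| = √(a²+b²) = 0.88413, so dip δ = arctan(0.88413) = 41.48°.
True thickness = vertical thickness × cos δ = 10.9 × cos 41.48° = 8.2 m.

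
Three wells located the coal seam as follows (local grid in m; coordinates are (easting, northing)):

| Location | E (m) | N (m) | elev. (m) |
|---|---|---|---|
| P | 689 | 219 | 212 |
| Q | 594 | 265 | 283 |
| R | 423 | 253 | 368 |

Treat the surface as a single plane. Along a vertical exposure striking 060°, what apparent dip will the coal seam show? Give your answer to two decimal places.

Two edge vectors: P→Q = (-95, 46, 71), P→R = (-266, 34, 156).
Normal n = (P→Q) × (P→R) = (4762, -4066, 9006).
So ∂z/∂E = −n_x/n_z = −0.52876 and ∂z/∂N = −n_y/n_z = 0.45148.
Unit vector along 060° is (sin 60°, cos 60°) = (0.8660, 0.5000).
Slope in that direction = a·(0.8660) + b·(0.5000) = −0.23218.
Apparent dip = arctan|0.23218| = 13.07° (true dip is 34.8°, so apparent ≤ true as expected).

13.07°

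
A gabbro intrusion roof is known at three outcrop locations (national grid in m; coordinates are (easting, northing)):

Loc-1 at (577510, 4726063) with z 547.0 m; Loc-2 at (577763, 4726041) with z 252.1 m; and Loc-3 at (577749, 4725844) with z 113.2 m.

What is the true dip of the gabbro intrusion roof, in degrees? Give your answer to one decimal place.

Two edge vectors: Loc-1→Loc-2 = (253, -22, -294.9), Loc-1→Loc-3 = (239, -219, -433.8).
Normal n = (Loc-1→Loc-2) × (Loc-1→Loc-3) = (-55039.5, 39270.3, -50149).
So ∂z/∂E = −n_x/n_z = −1.09752 and ∂z/∂N = −n_y/n_z = 0.78307.
Gradient magnitude |∇z| = √(a² + b²) = √(1.20455 + 0.61320) = 1.34824.
True dip = arctan(1.34824) = 53.4°, dipping toward SE (azimuth ≈ 126°).

53.4°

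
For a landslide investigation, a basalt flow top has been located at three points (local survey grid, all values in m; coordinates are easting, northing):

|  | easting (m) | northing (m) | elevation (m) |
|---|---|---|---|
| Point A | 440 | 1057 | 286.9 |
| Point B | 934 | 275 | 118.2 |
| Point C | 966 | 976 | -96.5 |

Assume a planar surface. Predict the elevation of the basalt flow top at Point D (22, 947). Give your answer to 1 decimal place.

638.9 m

Let the plane be z = a·easting + b·northing + c.
Point B−Point A: 494a − 782b = −168.7;  Point C−Point A: 526a − 81b = −383.4.
Solving gives a = −0.770644, b = −0.271098.
Then c = 286.9 − a·440 − b·1057 = 912.53.
At (22, 947): z = −17.0 − 256.7 + 912.53 = 638.9 m.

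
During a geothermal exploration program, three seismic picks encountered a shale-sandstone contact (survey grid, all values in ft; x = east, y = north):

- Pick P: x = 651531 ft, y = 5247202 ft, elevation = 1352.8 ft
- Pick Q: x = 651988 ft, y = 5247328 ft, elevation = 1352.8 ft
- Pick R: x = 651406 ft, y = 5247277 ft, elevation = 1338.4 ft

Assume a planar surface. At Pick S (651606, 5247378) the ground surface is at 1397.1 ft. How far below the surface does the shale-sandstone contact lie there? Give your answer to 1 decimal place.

Let the plane be z = a·x + b·y + c.
Pick Q−Pick P: 457a + 126b = 0;  Pick R−Pick P: −125a + 75b = −14.4.
Solving gives a = 0.036269865, b = −0.131550225.
Then c = 1352.8 − a·651531 − b·5247202 = 667992.46.
At (651606, 5247378): z_contact = 23633.66 − 690293.76 + 667992.46 = 1332.37 ft.
Depth below ground = 1397.1 − 1332.37 = 64.7 ft.

64.7 ft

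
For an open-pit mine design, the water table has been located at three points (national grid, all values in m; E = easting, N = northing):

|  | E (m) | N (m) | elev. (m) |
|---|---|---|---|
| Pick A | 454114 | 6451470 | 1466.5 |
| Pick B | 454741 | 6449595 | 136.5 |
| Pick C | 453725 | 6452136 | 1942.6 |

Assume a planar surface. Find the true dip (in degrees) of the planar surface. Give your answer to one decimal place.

Two edge vectors: Pick A→Pick B = (627, -1875, -1330), Pick A→Pick C = (-389, 666, 476.1).
Normal n = (Pick A→Pick B) × (Pick A→Pick C) = (-6907.5, 218855.3, -311793).
So ∂z/∂E = −n_x/n_z = −0.02215 and ∂z/∂N = −n_y/n_z = 0.70192.
Gradient magnitude |∇z| = √(a² + b²) = √(0.00049 + 0.49270) = 0.70227.
True dip = arctan(0.70227) = 35.1°, dipping toward S (azimuth ≈ 178°).

35.1°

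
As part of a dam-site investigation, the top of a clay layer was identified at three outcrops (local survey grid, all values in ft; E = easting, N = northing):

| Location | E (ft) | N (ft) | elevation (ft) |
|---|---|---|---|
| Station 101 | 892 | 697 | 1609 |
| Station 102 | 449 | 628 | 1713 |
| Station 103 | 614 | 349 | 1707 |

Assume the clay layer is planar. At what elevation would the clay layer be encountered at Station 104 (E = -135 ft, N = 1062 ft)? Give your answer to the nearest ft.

Two edge vectors: Station 101→Station 102 = (-443, -69, 104), Station 101→Station 103 = (-278, -348, 98).
Normal n = (Station 101→Station 102) × (Station 101→Station 103) = (29430, 14502, 134982).
So ∂z/∂E = −n_x/n_z = −0.21803 and ∂z/∂N = −n_y/n_z = −0.10744.
Intercept c from Station 101: 1609 + 194.48 + 74.88 = 1878.37.
At (-135, 1062): z = 29.4 − 114.1 + 1878.37 = 1793.7 ft.

1794 ft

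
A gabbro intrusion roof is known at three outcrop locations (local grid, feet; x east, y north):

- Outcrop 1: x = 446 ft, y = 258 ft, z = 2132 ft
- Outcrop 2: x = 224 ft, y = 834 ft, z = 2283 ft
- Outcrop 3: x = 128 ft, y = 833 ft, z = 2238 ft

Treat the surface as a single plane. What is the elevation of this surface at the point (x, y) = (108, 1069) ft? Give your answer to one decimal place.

Two edge vectors: Outcrop 1→Outcrop 2 = (-222, 576, 151), Outcrop 1→Outcrop 3 = (-318, 575, 106).
Normal n = (Outcrop 1→Outcrop 2) × (Outcrop 1→Outcrop 3) = (-25769, -24486, 55518).
So ∂z/∂x = −n_x/n_z = 0.464156 and ∂z/∂y = −n_y/n_z = 0.441046.
Intercept c from Outcrop 1: 2132 − 207.01 − 113.79 = 1811.20.
At (108, 1069): z = 50.1 + 471.5 + 1811.20 = 2332.8 ft.

2332.8 ft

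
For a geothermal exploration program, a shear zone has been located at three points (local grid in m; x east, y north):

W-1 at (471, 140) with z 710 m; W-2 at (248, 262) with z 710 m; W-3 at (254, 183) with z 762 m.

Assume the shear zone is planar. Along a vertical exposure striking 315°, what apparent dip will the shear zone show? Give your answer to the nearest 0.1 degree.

12.4°

Two edge vectors: W-1→W-2 = (-223, 122, 0), W-1→W-3 = (-217, 43, 52).
Normal n = (W-1→W-2) × (W-1→W-3) = (6344, 11596, 16885).
So ∂z/∂x = −n_x/n_z = −0.37572 and ∂z/∂y = −n_y/n_z = −0.68676.
Unit vector along 315° is (sin 315°, cos 315°) = (-0.7071, 0.7071).
Slope in that direction = a·(-0.7071) + b·(0.7071) = −0.21994.
Apparent dip = arctan|0.21994| = 12.4° (true dip is 38.1°, so apparent ≤ true as expected).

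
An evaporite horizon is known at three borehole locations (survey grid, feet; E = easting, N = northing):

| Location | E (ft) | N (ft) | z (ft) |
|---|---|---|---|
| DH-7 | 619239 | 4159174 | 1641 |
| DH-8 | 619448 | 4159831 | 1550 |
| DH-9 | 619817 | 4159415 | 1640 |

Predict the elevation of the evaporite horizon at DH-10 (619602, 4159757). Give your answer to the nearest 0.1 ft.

Two edge vectors: DH-7→DH-8 = (209, 657, -91), DH-7→DH-9 = (578, 241, -1).
Normal n = (DH-7→DH-8) × (DH-7→DH-9) = (21274, -52389, -329377).
So ∂z/∂E = −n_x/n_z = 0.064588602 and ∂z/∂N = −n_y/n_z = −0.159054822.
Intercept c from DH-7: 1641 − 39995.78 + 661536.68 = 623181.90.
At (619602, 4159757): z = 40019.2 − 661629.4 + 623181.90 = 1571.7 ft.

1571.7 ft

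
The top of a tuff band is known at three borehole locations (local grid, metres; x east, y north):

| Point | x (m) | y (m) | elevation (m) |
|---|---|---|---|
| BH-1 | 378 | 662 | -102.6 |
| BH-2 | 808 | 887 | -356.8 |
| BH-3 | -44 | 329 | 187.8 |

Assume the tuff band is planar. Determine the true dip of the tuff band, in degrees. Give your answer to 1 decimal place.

Let the plane be z = a·x + b·y + c.
BH-2−BH-1: 430a + 225b = −254.2;  BH-3−BH-1: −422a − 333b = 290.4.
Solving gives a = −0.40026, b = −0.36483.
Gradient magnitude |∇z| = √(a² + b²) = √(0.16021 + 0.13310) = 0.54158.
True dip = arctan(0.54158) = 28.4°, dipping toward NE (azimuth ≈ 048°).

28.4°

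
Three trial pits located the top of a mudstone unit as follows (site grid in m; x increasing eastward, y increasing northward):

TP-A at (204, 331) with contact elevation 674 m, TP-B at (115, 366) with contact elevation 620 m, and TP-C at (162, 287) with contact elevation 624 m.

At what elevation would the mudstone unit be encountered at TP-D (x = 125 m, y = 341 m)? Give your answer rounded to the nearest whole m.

618 m

Two edge vectors: TP-A→TP-B = (-89, 35, -54), TP-A→TP-C = (-42, -44, -50).
Normal n = (TP-A→TP-B) × (TP-A→TP-C) = (-4126, -2182, 5386).
So ∂z/∂x = −n_x/n_z = 0.76606 and ∂z/∂y = −n_y/n_z = 0.40512.
Intercept c from TP-A: 674 − 156.28 − 134.10 = 383.63.
At (125, 341): z = 95.8 + 138.1 + 383.63 = 617.5 m.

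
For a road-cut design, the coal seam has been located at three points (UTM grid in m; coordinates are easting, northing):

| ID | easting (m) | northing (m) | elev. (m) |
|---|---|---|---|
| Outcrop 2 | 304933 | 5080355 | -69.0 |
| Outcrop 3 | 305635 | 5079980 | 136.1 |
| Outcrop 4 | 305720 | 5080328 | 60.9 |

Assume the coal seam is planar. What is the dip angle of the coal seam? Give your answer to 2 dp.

Let the plane be z = a·easting + b·northing + c.
Outcrop 3−Outcrop 2: 702a − 375b = 205.1;  Outcrop 4−Outcrop 2: 787a − 27b = 129.9.
Solving gives a = 0.15633, b = −0.25428.
Gradient magnitude |∇z| = √(a² + b²) = √(0.02444 + 0.06466) = 0.29849.
True dip = arctan(0.29849) = 16.62°, dipping toward NNW (azimuth ≈ 328°).

16.62°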